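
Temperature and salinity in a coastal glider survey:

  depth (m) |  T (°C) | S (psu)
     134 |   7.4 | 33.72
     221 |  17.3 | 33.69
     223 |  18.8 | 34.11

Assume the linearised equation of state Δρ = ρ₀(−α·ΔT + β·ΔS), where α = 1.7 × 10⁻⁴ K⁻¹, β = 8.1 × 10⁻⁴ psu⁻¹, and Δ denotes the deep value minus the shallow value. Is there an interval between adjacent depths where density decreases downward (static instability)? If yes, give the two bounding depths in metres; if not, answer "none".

Evaluate Δρ/ρ₀ = −αΔT + βΔS across each adjacent pair:
  134–221 m: −αΔT+βΔS = −(1.7 × 10⁻⁴)(+9.9)+(8.1 × 10⁻⁴)(-0.03) = -1.7 × 10⁻³ → UNSTABLE
  221–223 m: −αΔT+βΔS = −(1.7 × 10⁻⁴)(+1.5)+(8.1 × 10⁻⁴)(+0.42) = 8.5 × 10⁻⁵ → stable
The 134–221 m interval has Δρ < 0: lighter water underlies denser water.

134–221 m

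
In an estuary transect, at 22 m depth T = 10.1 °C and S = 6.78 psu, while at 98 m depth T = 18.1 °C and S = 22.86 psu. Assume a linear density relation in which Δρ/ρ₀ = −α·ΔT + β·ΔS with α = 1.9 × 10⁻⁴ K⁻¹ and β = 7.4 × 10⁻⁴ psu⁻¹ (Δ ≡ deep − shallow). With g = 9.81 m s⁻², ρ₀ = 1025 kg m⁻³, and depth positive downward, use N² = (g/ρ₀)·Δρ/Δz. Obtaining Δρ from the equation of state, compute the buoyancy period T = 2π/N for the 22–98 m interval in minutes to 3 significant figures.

2.86 min

ΔT = +8.0 K, ΔS = +16.08 psu (deep − shallow).
Δρ/ρ₀ = −αΔT + βΔS = -1.52 × 10⁻³ + 0.0118992 = 0.0103792, so Δρ ≈ 10.64 kg m⁻³.
N² = (g/ρ₀)·Δρ/Δz = g·(Δρ/ρ₀)/Δz = 9.81 × 0.0103792 / 76 = 1.3397 × 10⁻³ s⁻².
N = √(1.3397 × 10⁻³) = 0.036602 rad s⁻¹ → T = 2π/N = 171.66 s = 2.8610 min ≈ 2.86 min.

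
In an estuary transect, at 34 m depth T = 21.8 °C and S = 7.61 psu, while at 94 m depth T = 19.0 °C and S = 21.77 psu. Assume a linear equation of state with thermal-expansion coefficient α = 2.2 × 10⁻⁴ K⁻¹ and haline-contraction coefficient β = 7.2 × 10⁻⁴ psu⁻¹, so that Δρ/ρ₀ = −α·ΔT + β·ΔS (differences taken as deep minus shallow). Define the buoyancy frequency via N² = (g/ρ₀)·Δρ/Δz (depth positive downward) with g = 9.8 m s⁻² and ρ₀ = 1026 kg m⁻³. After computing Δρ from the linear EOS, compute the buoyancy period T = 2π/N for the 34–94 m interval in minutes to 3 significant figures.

ΔT = -2.8 K, ΔS = +14.16 psu (deep − shallow).
Δρ/ρ₀ = −αΔT + βΔS = 6.16 × 10⁻⁴ + 0.0101952 = 0.0108112, so Δρ ≈ 11.09 kg m⁻³.
N² = (g/ρ₀)·Δρ/Δz = g·(Δρ/ρ₀)/Δz = 9.8 × 0.0108112 / 60 = 1.7658 × 10⁻³ s⁻².
N = √(1.7658 × 10⁻³) = 0.042021 rad s⁻¹ → T = 2π/N = 149.52 s = 2.4920 min ≈ 2.49 min.

2.49 min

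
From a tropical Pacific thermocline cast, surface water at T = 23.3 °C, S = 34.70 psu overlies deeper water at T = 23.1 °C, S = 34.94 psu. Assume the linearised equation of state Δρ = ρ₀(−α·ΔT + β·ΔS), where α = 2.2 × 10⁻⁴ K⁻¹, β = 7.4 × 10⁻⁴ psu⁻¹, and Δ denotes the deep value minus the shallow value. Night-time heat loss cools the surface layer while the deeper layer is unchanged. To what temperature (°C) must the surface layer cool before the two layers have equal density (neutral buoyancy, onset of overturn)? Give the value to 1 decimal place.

Neutral buoyancy requires Δρ = 0, i.e. −α(T_deep − T_surf′) + β(S_deep − S_surf) = 0.
T_surf′ = T_deep − (β/α)·ΔS = 23.1 − (7.4 × 10⁻⁴/2.2 × 10⁻⁴)·(+0.24) = 22.293 °C.
Cooling required: 23.3 − (22.293) = 1.007 °C.

22.3 °C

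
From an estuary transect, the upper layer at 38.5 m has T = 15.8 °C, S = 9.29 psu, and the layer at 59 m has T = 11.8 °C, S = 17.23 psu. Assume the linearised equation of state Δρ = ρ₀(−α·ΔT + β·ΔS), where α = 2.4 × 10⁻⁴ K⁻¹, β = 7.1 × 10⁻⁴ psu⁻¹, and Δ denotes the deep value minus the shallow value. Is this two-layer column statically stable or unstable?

ΔT = 11.8 − 15.8 = -4.0 K and ΔS = 17.23 − 9.29 = +7.94 psu (deep − shallow).
−αΔT = 9.60 × 10⁻⁴; βΔS = 5.6374 × 10⁻³; sum Δρ/ρ₀ = 6.5974 × 10⁻³.
Δρ/ρ₀ > 0, so Δρ > 0: deeper water is denser → statically stable.

stable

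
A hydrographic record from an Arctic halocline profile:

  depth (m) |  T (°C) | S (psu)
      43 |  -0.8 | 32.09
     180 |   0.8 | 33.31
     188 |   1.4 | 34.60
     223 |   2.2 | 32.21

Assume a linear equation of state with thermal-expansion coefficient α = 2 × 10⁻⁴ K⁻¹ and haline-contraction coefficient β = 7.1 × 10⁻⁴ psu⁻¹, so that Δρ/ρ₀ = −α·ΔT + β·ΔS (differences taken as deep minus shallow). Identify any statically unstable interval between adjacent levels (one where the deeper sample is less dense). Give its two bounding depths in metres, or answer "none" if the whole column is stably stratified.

Evaluate Δρ/ρ₀ = −αΔT + βΔS across each adjacent pair:
  43–180 m: −αΔT+βΔS = −(2 × 10⁻⁴)(+1.6)+(7.1 × 10⁻⁴)(+1.22) = 5.5 × 10⁻⁴ → stable
  180–188 m: −αΔT+βΔS = −(2 × 10⁻⁴)(+0.6)+(7.1 × 10⁻⁴)(+1.29) = 8.0 × 10⁻⁴ → stable
  188–223 m: −αΔT+βΔS = −(2 × 10⁻⁴)(+0.8)+(7.1 × 10⁻⁴)(-2.39) = -1.9 × 10⁻³ → UNSTABLE
The 188–223 m interval has Δρ < 0: lighter water underlies denser water.

188–223 m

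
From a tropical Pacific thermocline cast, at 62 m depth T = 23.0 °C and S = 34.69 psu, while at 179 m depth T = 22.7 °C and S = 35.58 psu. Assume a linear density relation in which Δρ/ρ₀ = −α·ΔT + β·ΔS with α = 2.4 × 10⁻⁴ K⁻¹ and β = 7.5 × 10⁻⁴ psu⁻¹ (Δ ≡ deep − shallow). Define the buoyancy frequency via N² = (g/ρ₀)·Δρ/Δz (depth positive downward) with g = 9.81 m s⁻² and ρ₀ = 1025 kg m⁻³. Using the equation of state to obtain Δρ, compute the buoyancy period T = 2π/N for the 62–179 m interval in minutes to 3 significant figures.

ΔT = -0.3 K, ΔS = +0.89 psu (deep − shallow).
Δρ/ρ₀ = −αΔT + βΔS = 7.20 × 10⁻⁵ + 6.675 × 10⁻⁴ = 7.395 × 10⁻⁴, so Δρ ≈ 0.7580 kg m⁻³.
N² = (g/ρ₀)·Δρ/Δz = g·(Δρ/ρ₀)/Δz = 9.81 × 7.395 × 10⁻⁴ / 117 = 6.2004 × 10⁻⁵ s⁻².
N = √(6.2004 × 10⁻⁵) = 7.8743 × 10⁻³ rad s⁻¹ → T = 2π/N = 797.94 s = 13.299 min ≈ 13.3 min.

13.3 min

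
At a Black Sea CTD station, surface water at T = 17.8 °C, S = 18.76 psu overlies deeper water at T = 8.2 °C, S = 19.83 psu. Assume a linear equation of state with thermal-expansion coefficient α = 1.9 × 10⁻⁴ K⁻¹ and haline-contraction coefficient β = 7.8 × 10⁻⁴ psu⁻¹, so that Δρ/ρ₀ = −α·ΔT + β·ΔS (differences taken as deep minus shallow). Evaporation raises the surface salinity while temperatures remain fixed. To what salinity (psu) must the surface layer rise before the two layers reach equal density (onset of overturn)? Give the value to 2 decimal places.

22.17 psu

Neutral buoyancy requires −α(T_deep − T_surf) + β(S_deep − S_surf′) = 0.
S_surf′ = S_deep − (α/β)·ΔT = 19.83 − (1.9 × 10⁻⁴/7.8 × 10⁻⁴)·(-9.6) = 22.1685 psu.
Increase required: 22.1685 − 18.76 = 3.4085 psu.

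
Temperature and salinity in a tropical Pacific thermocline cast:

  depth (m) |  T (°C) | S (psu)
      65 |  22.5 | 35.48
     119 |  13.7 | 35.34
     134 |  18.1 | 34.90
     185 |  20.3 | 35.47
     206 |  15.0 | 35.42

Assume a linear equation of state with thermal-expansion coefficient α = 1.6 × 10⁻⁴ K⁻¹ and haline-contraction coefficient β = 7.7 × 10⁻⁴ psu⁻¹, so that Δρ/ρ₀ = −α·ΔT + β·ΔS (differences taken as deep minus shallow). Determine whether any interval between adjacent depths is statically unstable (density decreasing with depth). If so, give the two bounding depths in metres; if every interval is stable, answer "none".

Evaluate Δρ/ρ₀ = −αΔT + βΔS across each adjacent pair:
  65–119 m: −αΔT+βΔS = −(1.6 × 10⁻⁴)(-8.8)+(7.7 × 10⁻⁴)(-0.14) = 1.3 × 10⁻³ → stable
  119–134 m: −αΔT+βΔS = −(1.6 × 10⁻⁴)(+4.4)+(7.7 × 10⁻⁴)(-0.44) = -1.0 × 10⁻³ → UNSTABLE
  134–185 m: −αΔT+βΔS = −(1.6 × 10⁻⁴)(+2.2)+(7.7 × 10⁻⁴)(+0.57) = 8.7 × 10⁻⁵ → stable
  185–206 m: −αΔT+βΔS = −(1.6 × 10⁻⁴)(-5.3)+(7.7 × 10⁻⁴)(-0.05) = 8.1 × 10⁻⁴ → stable
The 119–134 m interval has Δρ < 0: lighter water underlies denser water.

119–134 m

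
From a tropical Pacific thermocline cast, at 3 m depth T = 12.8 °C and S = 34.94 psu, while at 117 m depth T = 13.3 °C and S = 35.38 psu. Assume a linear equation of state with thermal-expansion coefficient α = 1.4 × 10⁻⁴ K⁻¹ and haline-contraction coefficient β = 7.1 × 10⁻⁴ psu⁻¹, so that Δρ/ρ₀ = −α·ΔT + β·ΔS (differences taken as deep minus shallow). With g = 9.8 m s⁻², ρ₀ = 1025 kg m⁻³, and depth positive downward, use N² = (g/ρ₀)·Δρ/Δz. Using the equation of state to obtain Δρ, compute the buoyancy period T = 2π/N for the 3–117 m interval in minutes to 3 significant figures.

ΔT = +0.5 K, ΔS = +0.44 psu (deep − shallow).
Δρ/ρ₀ = −αΔT + βΔS = -7.00 × 10⁻⁵ + 3.124 × 10⁻⁴ = 2.424 × 10⁻⁴, so Δρ ≈ 0.2485 kg m⁻³.
N² = (g/ρ₀)·Δρ/Δz = g·(Δρ/ρ₀)/Δz = 9.8 × 2.424 × 10⁻⁴ / 114 = 2.0838 × 10⁻⁵ s⁻².
N = √(2.0838 × 10⁻⁵) = 4.5649 × 10⁻³ rad s⁻¹ → T = 2π/N = 1.3764 × 10³ s = 22.940 min ≈ 22.9 min.

22.9 min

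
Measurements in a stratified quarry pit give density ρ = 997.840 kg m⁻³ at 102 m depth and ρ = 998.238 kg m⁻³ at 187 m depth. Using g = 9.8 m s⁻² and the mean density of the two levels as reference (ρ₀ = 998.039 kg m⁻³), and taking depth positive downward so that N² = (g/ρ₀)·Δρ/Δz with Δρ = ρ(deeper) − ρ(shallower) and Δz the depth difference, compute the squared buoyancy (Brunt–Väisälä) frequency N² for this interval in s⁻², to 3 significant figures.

Δρ = 998.238 − 997.840 = 0.398 kg m⁻³ over Δz = 187 − 102 = 85 m.
N² = (9.8/998.039) × (0.398/85) = 4.5977 × 10⁻⁵ s⁻² ≈ 4.60 × 10⁻⁵ s⁻².

4.60 × 10⁻⁵ s⁻²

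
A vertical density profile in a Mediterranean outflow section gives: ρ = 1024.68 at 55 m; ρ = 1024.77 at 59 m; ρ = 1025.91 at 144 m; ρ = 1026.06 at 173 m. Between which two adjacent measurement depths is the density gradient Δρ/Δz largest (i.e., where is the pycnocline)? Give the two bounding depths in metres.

Compute the density gradient over each adjacent pair:
  55–59 m: Δρ/Δz = 0.09/4 = 0.022 kg m⁻⁴
  59–144 m: Δρ/Δz = 1.14/85 = 0.013 kg m⁻⁴
  144–173 m: Δρ/Δz = 0.15/29 = 5.2 × 10⁻³ kg m⁻⁴
The largest gradient is in the 55–59 m interval — the pycnocline.

55–59 m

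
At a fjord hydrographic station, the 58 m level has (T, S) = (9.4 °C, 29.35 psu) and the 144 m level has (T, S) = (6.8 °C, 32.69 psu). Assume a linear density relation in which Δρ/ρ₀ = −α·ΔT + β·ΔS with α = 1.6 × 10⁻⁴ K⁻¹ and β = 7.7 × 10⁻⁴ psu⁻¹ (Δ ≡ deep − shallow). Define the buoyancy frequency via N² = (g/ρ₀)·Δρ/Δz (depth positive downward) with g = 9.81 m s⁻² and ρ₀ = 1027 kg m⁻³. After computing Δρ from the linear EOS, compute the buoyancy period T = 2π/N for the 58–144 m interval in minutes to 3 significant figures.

ΔT = -2.6 K, ΔS = +3.34 psu (deep − shallow).
Δρ/ρ₀ = −αΔT + βΔS = 4.16 × 10⁻⁴ + 2.5718 × 10⁻³ = 2.9878 × 10⁻³, so Δρ ≈ 3.068 kg m⁻³.
N² = (g/ρ₀)·Δρ/Δz = g·(Δρ/ρ₀)/Δz = 9.81 × 2.9878 × 10⁻³ / 86 = 3.4082 × 10⁻⁴ s⁻².
N = √(3.4082 × 10⁻⁴) = 0.018461 rad s⁻¹ → T = 2π/N = 340.35 s = 5.6725 min ≈ 5.67 min.

5.67 min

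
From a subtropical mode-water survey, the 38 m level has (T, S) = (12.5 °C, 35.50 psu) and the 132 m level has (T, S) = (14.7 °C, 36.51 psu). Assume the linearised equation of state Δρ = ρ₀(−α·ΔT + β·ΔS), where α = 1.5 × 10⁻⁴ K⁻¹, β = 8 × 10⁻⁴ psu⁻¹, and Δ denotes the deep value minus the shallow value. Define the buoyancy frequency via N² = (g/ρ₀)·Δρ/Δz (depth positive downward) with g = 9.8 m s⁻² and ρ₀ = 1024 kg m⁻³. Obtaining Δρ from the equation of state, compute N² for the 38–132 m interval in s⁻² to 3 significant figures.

ΔT = +2.2 K, ΔS = +1.01 psu (deep − shallow).
Δρ/ρ₀ = −αΔT + βΔS = -3.30 × 10⁻⁴ + 8.08 × 10⁻⁴ = 4.78 × 10⁻⁴, so Δρ ≈ 0.4895 kg m⁻³.
N² = (g/ρ₀)·Δρ/Δz = g·(Δρ/ρ₀)/Δz = 9.8 × 4.78 × 10⁻⁴ / 94 = 4.9834 × 10⁻⁵ s⁻² ≈ 4.98 × 10⁻⁵ s⁻².

4.98 × 10⁻⁵ s⁻²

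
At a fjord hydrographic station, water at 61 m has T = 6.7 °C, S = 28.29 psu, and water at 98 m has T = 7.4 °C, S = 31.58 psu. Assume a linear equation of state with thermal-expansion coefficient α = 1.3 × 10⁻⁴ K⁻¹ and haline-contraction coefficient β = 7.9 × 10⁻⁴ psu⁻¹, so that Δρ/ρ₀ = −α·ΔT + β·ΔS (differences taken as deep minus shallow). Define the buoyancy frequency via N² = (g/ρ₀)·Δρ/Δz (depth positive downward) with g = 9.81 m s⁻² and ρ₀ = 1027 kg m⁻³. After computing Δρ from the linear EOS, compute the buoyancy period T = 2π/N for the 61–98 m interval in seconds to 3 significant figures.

ΔT = +0.7 K, ΔS = +3.29 psu (deep − shallow).
Δρ/ρ₀ = −αΔT + βΔS = -9.10 × 10⁻⁵ + 2.5991 × 10⁻³ = 2.5081 × 10⁻³, so Δρ ≈ 2.576 kg m⁻³.
N² = (g/ρ₀)·Δρ/Δz = g·(Δρ/ρ₀)/Δz = 9.81 × 2.5081 × 10⁻³ / 37 = 6.6499 × 10⁻⁴ s⁻².
N = √(6.6499 × 10⁻⁴) = 0.025787 rad s⁻¹ → T = 2π/N = 243.66 s ≈ 244 s.

244 s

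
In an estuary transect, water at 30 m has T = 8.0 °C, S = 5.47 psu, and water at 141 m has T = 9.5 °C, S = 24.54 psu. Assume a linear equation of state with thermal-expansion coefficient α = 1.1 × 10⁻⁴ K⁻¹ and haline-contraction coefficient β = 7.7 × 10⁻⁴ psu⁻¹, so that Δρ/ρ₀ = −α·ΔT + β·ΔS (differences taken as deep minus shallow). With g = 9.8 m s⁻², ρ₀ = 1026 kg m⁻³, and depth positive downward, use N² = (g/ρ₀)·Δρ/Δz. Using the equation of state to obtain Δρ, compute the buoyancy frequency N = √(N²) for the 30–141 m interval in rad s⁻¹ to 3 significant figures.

0.0358 rad s⁻¹

ΔT = +1.5 K, ΔS = +19.07 psu (deep − shallow).
Δρ/ρ₀ = −αΔT + βΔS = -1.65 × 10⁻⁴ + 0.0146839 = 0.0145189, so Δρ ≈ 14.90 kg m⁻³.
N² = (g/ρ₀)·Δρ/Δz = g·(Δρ/ρ₀)/Δz = 9.8 × 0.0145189 / 111 = 1.2818 × 10⁻³ s⁻².
N = √(1.2818 × 10⁻³) = 0.035802 rad s⁻¹ ≈ 0.0358 rad s⁻¹.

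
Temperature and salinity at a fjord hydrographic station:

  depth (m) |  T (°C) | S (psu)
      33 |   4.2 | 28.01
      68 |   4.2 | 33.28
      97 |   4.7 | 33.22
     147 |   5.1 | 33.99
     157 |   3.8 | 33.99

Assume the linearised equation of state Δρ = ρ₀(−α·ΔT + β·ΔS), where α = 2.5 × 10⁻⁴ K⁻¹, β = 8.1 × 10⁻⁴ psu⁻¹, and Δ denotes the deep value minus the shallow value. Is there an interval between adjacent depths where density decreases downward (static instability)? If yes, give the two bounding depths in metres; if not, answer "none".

Evaluate Δρ/ρ₀ = −αΔT + βΔS across each adjacent pair:
  33–68 m: −αΔT+βΔS = −(2.5 × 10⁻⁴)(+0.0)+(8.1 × 10⁻⁴)(+5.27) = 4.3 × 10⁻³ → stable
  68–97 m: −αΔT+βΔS = −(2.5 × 10⁻⁴)(+0.5)+(8.1 × 10⁻⁴)(-0.06) = -1.7 × 10⁻⁴ → UNSTABLE
  97–147 m: −αΔT+βΔS = −(2.5 × 10⁻⁴)(+0.4)+(8.1 × 10⁻⁴)(+0.77) = 5.2 × 10⁻⁴ → stable
  147–157 m: −αΔT+βΔS = −(2.5 × 10⁻⁴)(-1.3)+(8.1 × 10⁻⁴)(+0.00) = 3.3 × 10⁻⁴ → stable
The 68–97 m interval has Δρ < 0: lighter water underlies denser water.

68–97 m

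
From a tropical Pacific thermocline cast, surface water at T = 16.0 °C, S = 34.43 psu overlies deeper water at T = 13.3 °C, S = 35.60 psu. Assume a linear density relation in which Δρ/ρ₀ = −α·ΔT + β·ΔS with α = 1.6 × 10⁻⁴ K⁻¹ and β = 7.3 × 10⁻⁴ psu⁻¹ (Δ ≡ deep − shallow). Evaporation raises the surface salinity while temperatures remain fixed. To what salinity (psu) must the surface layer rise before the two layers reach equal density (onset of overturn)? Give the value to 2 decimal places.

Neutral buoyancy requires −α(T_deep − T_surf) + β(S_deep − S_surf′) = 0.
S_surf′ = S_deep − (α/β)·ΔT = 35.60 − (1.6 × 10⁻⁴/7.3 × 10⁻⁴)·(-2.7) = 36.1918 psu.
Increase required: 36.1918 − 34.43 = 1.7618 psu.

36.19 psu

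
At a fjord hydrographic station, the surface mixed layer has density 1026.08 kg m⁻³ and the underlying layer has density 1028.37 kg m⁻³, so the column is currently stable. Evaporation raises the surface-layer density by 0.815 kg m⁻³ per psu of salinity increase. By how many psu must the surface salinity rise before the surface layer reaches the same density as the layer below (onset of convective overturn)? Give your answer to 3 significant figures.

Density deficit of the surface layer: 1028.37 − 1026.08 = 2.29 kg m⁻³.
Required change = 2.29 / 0.815 = 2.81 psu.

2.81 psu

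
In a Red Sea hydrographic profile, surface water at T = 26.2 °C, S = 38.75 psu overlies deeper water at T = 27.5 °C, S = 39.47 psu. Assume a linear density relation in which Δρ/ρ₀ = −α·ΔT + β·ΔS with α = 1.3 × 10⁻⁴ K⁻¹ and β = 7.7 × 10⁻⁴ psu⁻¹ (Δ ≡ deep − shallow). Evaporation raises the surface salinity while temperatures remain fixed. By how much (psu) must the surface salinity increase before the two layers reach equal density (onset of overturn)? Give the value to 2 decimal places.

0.50 psu

Neutral buoyancy requires −α(T_deep − T_surf) + β(S_deep − S_surf′) = 0.
S_surf′ = S_deep − (α/β)·ΔT = 39.47 − (1.3 × 10⁻⁴/7.7 × 10⁻⁴)·(+1.3) = 39.2505 psu.
Increase required: 39.2505 − 38.75 = 0.5005 psu.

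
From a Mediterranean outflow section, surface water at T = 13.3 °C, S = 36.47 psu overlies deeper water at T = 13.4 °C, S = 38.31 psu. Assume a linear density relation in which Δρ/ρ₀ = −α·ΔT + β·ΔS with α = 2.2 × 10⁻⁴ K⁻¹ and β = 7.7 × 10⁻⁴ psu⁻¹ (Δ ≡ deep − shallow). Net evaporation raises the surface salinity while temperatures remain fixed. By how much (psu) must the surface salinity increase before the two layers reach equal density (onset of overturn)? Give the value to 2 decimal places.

1.81 psu

Neutral buoyancy requires −α(T_deep − T_surf) + β(S_deep − S_surf′) = 0.
S_surf′ = S_deep − (α/β)·ΔT = 38.31 − (2.2 × 10⁻⁴/7.7 × 10⁻⁴)·(+0.1) = 38.2814 psu.
Increase required: 38.2814 − 36.47 = 1.8114 psu.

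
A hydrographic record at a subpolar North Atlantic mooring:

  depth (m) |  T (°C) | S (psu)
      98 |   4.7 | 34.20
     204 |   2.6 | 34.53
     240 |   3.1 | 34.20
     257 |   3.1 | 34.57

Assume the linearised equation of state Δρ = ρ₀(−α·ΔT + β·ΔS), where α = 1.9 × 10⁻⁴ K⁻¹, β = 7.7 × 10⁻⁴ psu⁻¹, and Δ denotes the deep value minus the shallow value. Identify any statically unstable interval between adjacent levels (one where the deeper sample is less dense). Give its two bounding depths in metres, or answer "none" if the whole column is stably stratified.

204–240 m

Evaluate Δρ/ρ₀ = −αΔT + βΔS across each adjacent pair:
  98–204 m: −αΔT+βΔS = −(1.9 × 10⁻⁴)(-2.1)+(7.7 × 10⁻⁴)(+0.33) = 6.5 × 10⁻⁴ → stable
  204–240 m: −αΔT+βΔS = −(1.9 × 10⁻⁴)(+0.5)+(7.7 × 10⁻⁴)(-0.33) = -3.5 × 10⁻⁴ → UNSTABLE
  240–257 m: −αΔT+βΔS = −(1.9 × 10⁻⁴)(+0.0)+(7.7 × 10⁻⁴)(+0.37) = 2.8 × 10⁻⁴ → stable
The 204–240 m interval has Δρ < 0: lighter water underlies denser water.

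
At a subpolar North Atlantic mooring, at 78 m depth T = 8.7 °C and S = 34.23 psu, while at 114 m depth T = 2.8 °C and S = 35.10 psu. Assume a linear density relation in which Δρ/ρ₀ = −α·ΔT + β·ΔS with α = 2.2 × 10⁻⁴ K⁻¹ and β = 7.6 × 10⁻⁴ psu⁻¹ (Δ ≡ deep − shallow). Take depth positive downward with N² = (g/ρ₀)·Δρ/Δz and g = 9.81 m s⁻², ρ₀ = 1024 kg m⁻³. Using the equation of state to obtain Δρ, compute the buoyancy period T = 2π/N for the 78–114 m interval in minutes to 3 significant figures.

ΔT = -5.9 K, ΔS = +0.87 psu (deep − shallow).
Δρ/ρ₀ = −αΔT + βΔS = 1.298 × 10⁻³ + 6.612 × 10⁻⁴ = 1.9592 × 10⁻³, so Δρ ≈ 2.006 kg m⁻³.
N² = (g/ρ₀)·Δρ/Δz = g·(Δρ/ρ₀)/Δz = 9.81 × 1.9592 × 10⁻³ / 36 = 5.3388 × 10⁻⁴ s⁻².
N = √(5.3388 × 10⁻⁴) = 0.023106 rad s⁻¹ → T = 2π/N = 271.93 s = 4.5322 min ≈ 4.53 min.

4.53 min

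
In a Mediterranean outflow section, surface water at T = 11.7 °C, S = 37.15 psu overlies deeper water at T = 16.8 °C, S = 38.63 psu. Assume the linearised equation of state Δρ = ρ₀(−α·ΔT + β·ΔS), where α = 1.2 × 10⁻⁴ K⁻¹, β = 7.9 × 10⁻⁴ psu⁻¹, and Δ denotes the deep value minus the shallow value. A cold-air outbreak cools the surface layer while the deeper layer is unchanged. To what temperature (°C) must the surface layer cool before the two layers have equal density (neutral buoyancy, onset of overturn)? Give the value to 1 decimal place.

7.1 °C

Neutral buoyancy requires Δρ = 0, i.e. −α(T_deep − T_surf′) + β(S_deep − S_surf) = 0.
T_surf′ = T_deep − (β/α)·ΔS = 16.8 − (7.9 × 10⁻⁴/1.2 × 10⁻⁴)·(+1.48) = 7.057 °C.
Cooling required: 11.7 − (7.057) = 4.643 °C.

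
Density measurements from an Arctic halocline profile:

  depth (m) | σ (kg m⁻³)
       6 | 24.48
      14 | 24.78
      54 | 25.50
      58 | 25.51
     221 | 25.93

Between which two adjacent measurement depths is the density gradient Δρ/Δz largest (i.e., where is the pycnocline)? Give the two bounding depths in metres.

Compute the density gradient over each adjacent pair:
  6–14 m: Δρ/Δz = 0.30/8 = 0.037 kg m⁻⁴
  14–54 m: Δρ/Δz = 0.72/40 = 0.018 kg m⁻⁴
  54–58 m: Δρ/Δz = 0.01/4 = 2.5 × 10⁻³ kg m⁻⁴
  58–221 m: Δρ/Δz = 0.42/163 = 2.6 × 10⁻³ kg m⁻⁴
The largest gradient is in the 6–14 m interval — the pycnocline.

6–14 m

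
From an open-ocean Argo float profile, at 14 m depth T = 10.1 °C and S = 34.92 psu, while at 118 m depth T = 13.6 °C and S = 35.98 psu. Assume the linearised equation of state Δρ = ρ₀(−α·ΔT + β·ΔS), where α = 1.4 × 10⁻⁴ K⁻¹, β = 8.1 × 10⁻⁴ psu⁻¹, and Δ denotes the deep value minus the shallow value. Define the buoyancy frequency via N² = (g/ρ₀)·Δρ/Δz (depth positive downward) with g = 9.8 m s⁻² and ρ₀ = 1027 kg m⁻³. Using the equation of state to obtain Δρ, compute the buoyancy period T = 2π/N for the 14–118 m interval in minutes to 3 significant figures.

17.8 min

ΔT = +3.5 K, ΔS = +1.06 psu (deep − shallow).
Δρ/ρ₀ = −αΔT + βΔS = -4.90 × 10⁻⁴ + 8.586 × 10⁻⁴ = 3.686 × 10⁻⁴, so Δρ ≈ 0.3786 kg m⁻³.
N² = (g/ρ₀)·Δρ/Δz = g·(Δρ/ρ₀)/Δz = 9.8 × 3.686 × 10⁻⁴ / 104 = 3.4733 × 10⁻⁵ s⁻².
N = √(3.4733 × 10⁻⁵) = 5.8935 × 10⁻³ rad s⁻¹ → T = 2π/N = 1.0661 × 10³ s = 17.768 min ≈ 17.8 min.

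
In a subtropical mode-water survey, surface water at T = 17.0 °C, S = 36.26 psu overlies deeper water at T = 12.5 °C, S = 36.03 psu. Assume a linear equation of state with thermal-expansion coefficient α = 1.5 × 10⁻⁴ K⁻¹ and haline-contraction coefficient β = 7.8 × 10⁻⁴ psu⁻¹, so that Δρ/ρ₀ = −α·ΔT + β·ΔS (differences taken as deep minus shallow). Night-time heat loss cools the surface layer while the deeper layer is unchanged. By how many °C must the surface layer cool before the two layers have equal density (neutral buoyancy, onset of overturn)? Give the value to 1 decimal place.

3.3 °C

Neutral buoyancy requires Δρ = 0, i.e. −α(T_deep − T_surf′) + β(S_deep − S_surf) = 0.
T_surf′ = T_deep − (β/α)·ΔS = 12.5 − (7.8 × 10⁻⁴/1.5 × 10⁻⁴)·(-0.23) = 13.696 °C.
Cooling required: 17.0 − (13.696) = 3.304 °C.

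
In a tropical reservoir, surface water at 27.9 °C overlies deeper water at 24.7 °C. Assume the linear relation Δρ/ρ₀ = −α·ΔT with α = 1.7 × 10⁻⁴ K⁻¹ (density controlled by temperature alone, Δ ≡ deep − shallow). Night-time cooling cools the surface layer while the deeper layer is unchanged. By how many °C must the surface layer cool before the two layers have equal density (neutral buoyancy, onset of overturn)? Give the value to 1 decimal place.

With temperature the only control, equal density requires T_surf′ = T_deep.
T_surf′ = 24.7 °C.
Cooling required: 27.9 − 24.7 = 3.2 °C.

3.2 °C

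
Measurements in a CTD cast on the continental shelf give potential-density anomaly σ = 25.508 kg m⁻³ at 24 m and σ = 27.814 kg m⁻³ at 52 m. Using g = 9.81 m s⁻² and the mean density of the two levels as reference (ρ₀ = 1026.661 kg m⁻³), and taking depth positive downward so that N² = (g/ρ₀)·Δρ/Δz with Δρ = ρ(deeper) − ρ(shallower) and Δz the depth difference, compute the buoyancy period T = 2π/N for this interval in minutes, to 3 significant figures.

3.73 min

Δρ = 1027.814 − 1025.508 = 2.306 kg m⁻³ over Δz = 52 − 24 = 28 m.
N² = (9.81/1026.661) × (2.306/28) = 7.8694 × 10⁻⁴ s⁻².
N = √(7.8694 × 10⁻⁴) = 0.028052 rad s⁻¹, so T = 2π/N = 223.98 s = 3.7330 min ≈ 3.73 min.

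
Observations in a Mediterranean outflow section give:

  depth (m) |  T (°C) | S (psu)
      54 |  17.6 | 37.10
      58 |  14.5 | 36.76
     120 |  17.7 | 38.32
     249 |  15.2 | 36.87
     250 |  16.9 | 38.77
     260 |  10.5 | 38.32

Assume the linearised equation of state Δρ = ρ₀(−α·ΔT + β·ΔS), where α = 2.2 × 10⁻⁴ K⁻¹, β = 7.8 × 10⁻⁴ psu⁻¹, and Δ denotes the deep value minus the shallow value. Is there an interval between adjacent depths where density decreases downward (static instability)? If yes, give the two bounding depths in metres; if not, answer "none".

Evaluate Δρ/ρ₀ = −αΔT + βΔS across each adjacent pair:
  54–58 m: −αΔT+βΔS = −(2.2 × 10⁻⁴)(-3.1)+(7.8 × 10⁻⁴)(-0.34) = 4.2 × 10⁻⁴ → stable
  58–120 m: −αΔT+βΔS = −(2.2 × 10⁻⁴)(+3.2)+(7.8 × 10⁻⁴)(+1.56) = 5.1 × 10⁻⁴ → stable
  120–249 m: −αΔT+βΔS = −(2.2 × 10⁻⁴)(-2.5)+(7.8 × 10⁻⁴)(-1.45) = -5.8 × 10⁻⁴ → UNSTABLE
  249–250 m: −αΔT+βΔS = −(2.2 × 10⁻⁴)(+1.7)+(7.8 × 10⁻⁴)(+1.90) = 1.1 × 10⁻³ → stable
  250–260 m: −αΔT+βΔS = −(2.2 × 10⁻⁴)(-6.4)+(7.8 × 10⁻⁴)(-0.45) = 1.1 × 10⁻³ → stable
The 120–249 m interval has Δρ < 0: lighter water underlies denser water.

120–249 m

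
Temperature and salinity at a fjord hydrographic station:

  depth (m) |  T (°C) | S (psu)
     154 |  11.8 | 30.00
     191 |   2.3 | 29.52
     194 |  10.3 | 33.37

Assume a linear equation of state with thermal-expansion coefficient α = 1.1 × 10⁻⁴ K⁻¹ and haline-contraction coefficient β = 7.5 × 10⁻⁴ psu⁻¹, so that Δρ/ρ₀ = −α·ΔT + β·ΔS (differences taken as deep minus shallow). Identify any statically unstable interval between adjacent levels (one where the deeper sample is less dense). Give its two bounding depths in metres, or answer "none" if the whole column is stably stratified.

Evaluate Δρ/ρ₀ = −αΔT + βΔS across each adjacent pair:
  154–191 m: −αΔT+βΔS = −(1.1 × 10⁻⁴)(-9.5)+(7.5 × 10⁻⁴)(-0.48) = 6.9 × 10⁻⁴ → stable
  191–194 m: −αΔT+βΔS = −(1.1 × 10⁻⁴)(+8.0)+(7.5 × 10⁻⁴)(+3.85) = 2.0 × 10⁻³ → stable
Every interval has Δρ > 0: the column is stably stratified throughout.

none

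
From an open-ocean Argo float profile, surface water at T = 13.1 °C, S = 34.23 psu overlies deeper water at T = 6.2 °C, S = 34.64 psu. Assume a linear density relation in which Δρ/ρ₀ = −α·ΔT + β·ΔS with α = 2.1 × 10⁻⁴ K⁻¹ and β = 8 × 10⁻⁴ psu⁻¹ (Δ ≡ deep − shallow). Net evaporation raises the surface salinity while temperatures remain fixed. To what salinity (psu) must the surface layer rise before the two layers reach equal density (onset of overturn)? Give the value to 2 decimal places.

36.45 psu

Neutral buoyancy requires −α(T_deep − T_surf) + β(S_deep − S_surf′) = 0.
S_surf′ = S_deep − (α/β)·ΔT = 34.64 − (2.1 × 10⁻⁴/8 × 10⁻⁴)·(-6.9) = 36.4513 psu.
Increase required: 36.4513 − 34.23 = 2.2213 psu.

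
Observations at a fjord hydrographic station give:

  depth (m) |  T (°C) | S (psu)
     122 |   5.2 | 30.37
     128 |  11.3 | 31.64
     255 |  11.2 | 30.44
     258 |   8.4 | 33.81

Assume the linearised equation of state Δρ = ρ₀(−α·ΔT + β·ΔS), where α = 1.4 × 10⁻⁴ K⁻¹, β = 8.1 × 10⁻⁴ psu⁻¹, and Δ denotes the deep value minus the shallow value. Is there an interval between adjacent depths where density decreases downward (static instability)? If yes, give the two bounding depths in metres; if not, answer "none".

128–255 m

Evaluate Δρ/ρ₀ = −αΔT + βΔS across each adjacent pair:
  122–128 m: −αΔT+βΔS = −(1.4 × 10⁻⁴)(+6.1)+(8.1 × 10⁻⁴)(+1.27) = 1.7 × 10⁻⁴ → stable
  128–255 m: −αΔT+βΔS = −(1.4 × 10⁻⁴)(-0.1)+(8.1 × 10⁻⁴)(-1.20) = -9.6 × 10⁻⁴ → UNSTABLE
  255–258 m: −αΔT+βΔS = −(1.4 × 10⁻⁴)(-2.8)+(8.1 × 10⁻⁴)(+3.37) = 3.1 × 10⁻³ → stable
The 128–255 m interval has Δρ < 0: lighter water underlies denser water.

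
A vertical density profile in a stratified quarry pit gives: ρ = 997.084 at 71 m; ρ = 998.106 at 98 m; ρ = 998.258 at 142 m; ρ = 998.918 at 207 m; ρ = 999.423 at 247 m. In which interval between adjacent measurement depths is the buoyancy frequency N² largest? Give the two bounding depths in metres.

Compute the density gradient over each adjacent pair:
  71–98 m: Δρ/Δz = 1.022/27 = 0.038 kg m⁻⁴
  98–142 m: Δρ/Δz = 0.152/44 = 3.5 × 10⁻³ kg m⁻⁴
  142–207 m: Δρ/Δz = 0.660/65 = 0.010 kg m⁻⁴
  207–247 m: Δρ/Δz = 0.505/40 = 0.013 kg m⁻⁴
The largest gradient is in the 71–98 m interval — the pycnocline.

71–98 m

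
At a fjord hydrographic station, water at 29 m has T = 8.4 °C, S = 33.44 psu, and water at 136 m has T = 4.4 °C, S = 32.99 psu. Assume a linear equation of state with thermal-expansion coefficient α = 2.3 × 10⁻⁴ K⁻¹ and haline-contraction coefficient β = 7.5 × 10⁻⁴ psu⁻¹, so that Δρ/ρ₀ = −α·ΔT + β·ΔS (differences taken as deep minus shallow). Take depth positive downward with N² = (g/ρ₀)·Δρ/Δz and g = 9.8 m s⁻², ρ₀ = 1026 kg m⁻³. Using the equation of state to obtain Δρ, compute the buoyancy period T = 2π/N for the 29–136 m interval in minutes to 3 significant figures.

ΔT = -4.0 K, ΔS = -0.45 psu (deep − shallow).
Δρ/ρ₀ = −αΔT + βΔS = 9.20 × 10⁻⁴ − 3.375 × 10⁻⁴ = 5.825 × 10⁻⁴, so Δρ ≈ 0.5976 kg m⁻³.
N² = (g/ρ₀)·Δρ/Δz = g·(Δρ/ρ₀)/Δz = 9.8 × 5.825 × 10⁻⁴ / 107 = 5.3350 × 10⁻⁵ s⁻².
N = √(5.3350 × 10⁻⁵) = 7.3041 × 10⁻³ rad s⁻¹ → T = 2π/N = 860.23 s = 14.337 min ≈ 14.3 min.

14.3 min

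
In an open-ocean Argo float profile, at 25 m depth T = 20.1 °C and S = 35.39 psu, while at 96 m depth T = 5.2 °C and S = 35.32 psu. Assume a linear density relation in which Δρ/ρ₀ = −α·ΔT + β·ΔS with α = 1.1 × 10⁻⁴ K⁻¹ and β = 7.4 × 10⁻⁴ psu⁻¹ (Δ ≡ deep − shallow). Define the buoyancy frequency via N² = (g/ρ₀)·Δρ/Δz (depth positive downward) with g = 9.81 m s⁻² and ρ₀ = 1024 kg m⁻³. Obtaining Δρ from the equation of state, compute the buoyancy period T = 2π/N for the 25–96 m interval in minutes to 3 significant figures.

ΔT = -14.9 K, ΔS = -0.07 psu (deep − shallow).
Δρ/ρ₀ = −αΔT + βΔS = 1.639 × 10⁻³ − 5.18 × 10⁻⁵ = 1.5872 × 10⁻³, so Δρ ≈ 1.625 kg m⁻³.
N² = (g/ρ₀)·Δρ/Δz = g·(Δρ/ρ₀)/Δz = 9.81 × 1.5872 × 10⁻³ / 71 = 2.1930 × 10⁻⁴ s⁻².
N = √(2.1930 × 10⁻⁴) = 0.014809 rad s⁻¹ → T = 2π/N = 424.28 s = 7.0713 min ≈ 7.07 min.

7.07 min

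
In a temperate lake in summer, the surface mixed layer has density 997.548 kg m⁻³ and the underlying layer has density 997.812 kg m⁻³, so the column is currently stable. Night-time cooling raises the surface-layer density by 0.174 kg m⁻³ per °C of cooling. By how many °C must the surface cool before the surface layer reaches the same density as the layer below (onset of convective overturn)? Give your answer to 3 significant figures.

1.52 °C

Density deficit of the surface layer: 997.812 − 997.548 = 0.264 kg m⁻³.
Required change = 0.264 / 0.174 = 1.52 °C.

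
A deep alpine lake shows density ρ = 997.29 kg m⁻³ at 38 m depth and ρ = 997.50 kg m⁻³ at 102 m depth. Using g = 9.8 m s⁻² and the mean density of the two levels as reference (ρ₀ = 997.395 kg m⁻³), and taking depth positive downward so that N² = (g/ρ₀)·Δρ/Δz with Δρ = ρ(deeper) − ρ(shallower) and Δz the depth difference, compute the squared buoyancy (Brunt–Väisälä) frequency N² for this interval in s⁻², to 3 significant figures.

Δρ = 997.50 − 997.29 = 0.21 kg m⁻³ over Δz = 102 − 38 = 64 m.
N² = (9.8/997.395) × (0.21/64) = 3.2240 × 10⁻⁵ s⁻² ≈ 3.22 × 10⁻⁵ s⁻².

3.22 × 10⁻⁵ s⁻²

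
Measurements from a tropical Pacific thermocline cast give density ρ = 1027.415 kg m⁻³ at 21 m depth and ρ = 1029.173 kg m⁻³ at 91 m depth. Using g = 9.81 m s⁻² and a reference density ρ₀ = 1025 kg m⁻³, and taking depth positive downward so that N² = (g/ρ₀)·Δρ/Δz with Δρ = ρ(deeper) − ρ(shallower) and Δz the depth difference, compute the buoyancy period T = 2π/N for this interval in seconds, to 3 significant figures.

Δρ = 1029.173 − 1027.415 = 1.758 kg m⁻³ over Δz = 91 − 21 = 70 m.
N² = (9.81/1025) × (1.758/70) = 2.4036 × 10⁻⁴ s⁻².
N = √(2.4036 × 10⁻⁴) = 0.015504 rad s⁻¹, so T = 2π/N = 405.26 s ≈ 405 s.

405 s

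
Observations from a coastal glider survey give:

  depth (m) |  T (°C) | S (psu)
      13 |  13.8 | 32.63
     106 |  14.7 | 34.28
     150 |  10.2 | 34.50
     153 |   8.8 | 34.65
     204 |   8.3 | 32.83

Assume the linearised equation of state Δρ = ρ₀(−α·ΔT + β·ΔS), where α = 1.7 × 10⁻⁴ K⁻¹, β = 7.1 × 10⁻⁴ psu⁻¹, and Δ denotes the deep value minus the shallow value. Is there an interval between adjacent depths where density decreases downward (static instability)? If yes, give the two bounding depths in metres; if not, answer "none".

Evaluate Δρ/ρ₀ = −αΔT + βΔS across each adjacent pair:
  13–106 m: −αΔT+βΔS = −(1.7 × 10⁻⁴)(+0.9)+(7.1 × 10⁻⁴)(+1.65) = 1.0 × 10⁻³ → stable
  106–150 m: −αΔT+βΔS = −(1.7 × 10⁻⁴)(-4.5)+(7.1 × 10⁻⁴)(+0.22) = 9.2 × 10⁻⁴ → stable
  150–153 m: −αΔT+βΔS = −(1.7 × 10⁻⁴)(-1.4)+(7.1 × 10⁻⁴)(+0.15) = 3.4 × 10⁻⁴ → stable
  153–204 m: −αΔT+βΔS = −(1.7 × 10⁻⁴)(-0.5)+(7.1 × 10⁻⁴)(-1.82) = -1.2 × 10⁻³ → UNSTABLE
The 153–204 m interval has Δρ < 0: lighter water underlies denser water.

153–204 m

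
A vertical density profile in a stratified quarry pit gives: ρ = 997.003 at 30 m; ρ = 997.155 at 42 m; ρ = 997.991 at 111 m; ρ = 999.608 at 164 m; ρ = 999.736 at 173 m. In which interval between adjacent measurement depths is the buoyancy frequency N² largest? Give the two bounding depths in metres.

111–164 m

Compute the density gradient over each adjacent pair:
  30–42 m: Δρ/Δz = 0.152/12 = 0.013 kg m⁻⁴
  42–111 m: Δρ/Δz = 0.836/69 = 0.012 kg m⁻⁴
  111–164 m: Δρ/Δz = 1.617/53 = 0.031 kg m⁻⁴
  164–173 m: Δρ/Δz = 0.128/9 = 0.014 kg m⁻⁴
The largest gradient is in the 111–164 m interval — the pycnocline.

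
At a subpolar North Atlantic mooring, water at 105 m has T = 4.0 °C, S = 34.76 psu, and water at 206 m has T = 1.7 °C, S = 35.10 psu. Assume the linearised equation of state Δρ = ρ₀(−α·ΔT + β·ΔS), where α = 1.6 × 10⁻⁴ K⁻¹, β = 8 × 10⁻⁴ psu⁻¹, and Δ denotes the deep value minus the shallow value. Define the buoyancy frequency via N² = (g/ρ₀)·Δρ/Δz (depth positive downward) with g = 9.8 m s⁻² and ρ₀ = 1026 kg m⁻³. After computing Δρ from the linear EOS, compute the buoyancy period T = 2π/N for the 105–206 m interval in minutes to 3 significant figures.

ΔT = -2.3 K, ΔS = +0.34 psu (deep − shallow).
Δρ/ρ₀ = −αΔT + βΔS = 3.68 × 10⁻⁴ + 2.72 × 10⁻⁴ = 6.40 × 10⁻⁴, so Δρ ≈ 0.6566 kg m⁻³.
N² = (g/ρ₀)·Δρ/Δz = g·(Δρ/ρ₀)/Δz = 9.8 × 6.40 × 10⁻⁴ / 101 = 6.2099 × 10⁻⁵ s⁻².
N = √(6.2099 × 10⁻⁵) = 7.8803 × 10⁻³ rad s⁻¹ → T = 2π/N = 797.33 s = 13.289 min ≈ 13.3 min.

13.3 min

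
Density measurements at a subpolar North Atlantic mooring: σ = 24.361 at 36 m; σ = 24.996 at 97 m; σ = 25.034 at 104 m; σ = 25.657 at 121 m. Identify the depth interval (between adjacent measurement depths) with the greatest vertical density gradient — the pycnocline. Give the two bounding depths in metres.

104–121 m

Compute the density gradient over each adjacent pair:
  36–97 m: Δρ/Δz = 0.635/61 = 0.010 kg m⁻⁴
  97–104 m: Δρ/Δz = 0.038/7 = 5.4 × 10⁻³ kg m⁻⁴
  104–121 m: Δρ/Δz = 0.623/17 = 0.037 kg m⁻⁴
The largest gradient is in the 104–121 m interval — the pycnocline.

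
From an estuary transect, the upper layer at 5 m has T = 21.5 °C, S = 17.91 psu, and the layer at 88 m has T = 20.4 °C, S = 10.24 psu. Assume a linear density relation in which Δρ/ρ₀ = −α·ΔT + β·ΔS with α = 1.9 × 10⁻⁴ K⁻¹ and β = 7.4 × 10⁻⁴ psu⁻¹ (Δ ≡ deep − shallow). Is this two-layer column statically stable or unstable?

ΔT = 20.4 − 21.5 = -1.1 K and ΔS = 10.24 − 17.91 = -7.67 psu (deep − shallow).
−αΔT = 2.09 × 10⁻⁴; βΔS = -5.6758 × 10⁻³; sum Δρ/ρ₀ = -5.4668 × 10⁻³.
Δρ/ρ₀ < 0, so Δρ < 0: deeper water is lighter → statically unstable; the column would overturn.

unstable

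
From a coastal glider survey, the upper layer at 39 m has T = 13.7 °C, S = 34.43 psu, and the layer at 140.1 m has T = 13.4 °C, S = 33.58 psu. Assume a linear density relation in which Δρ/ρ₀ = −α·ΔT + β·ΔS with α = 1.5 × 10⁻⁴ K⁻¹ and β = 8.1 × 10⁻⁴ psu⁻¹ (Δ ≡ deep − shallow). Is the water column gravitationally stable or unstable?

ΔT = 13.4 − 13.7 = -0.3 K and ΔS = 33.58 − 34.43 = -0.85 psu (deep − shallow).
−αΔT = 4.50 × 10⁻⁵; βΔS = -6.885 × 10⁻⁴; sum Δρ/ρ₀ = -6.435 × 10⁻⁴.
Δρ/ρ₀ < 0, so Δρ < 0: deeper water is lighter → statically unstable; the column would overturn.

unstable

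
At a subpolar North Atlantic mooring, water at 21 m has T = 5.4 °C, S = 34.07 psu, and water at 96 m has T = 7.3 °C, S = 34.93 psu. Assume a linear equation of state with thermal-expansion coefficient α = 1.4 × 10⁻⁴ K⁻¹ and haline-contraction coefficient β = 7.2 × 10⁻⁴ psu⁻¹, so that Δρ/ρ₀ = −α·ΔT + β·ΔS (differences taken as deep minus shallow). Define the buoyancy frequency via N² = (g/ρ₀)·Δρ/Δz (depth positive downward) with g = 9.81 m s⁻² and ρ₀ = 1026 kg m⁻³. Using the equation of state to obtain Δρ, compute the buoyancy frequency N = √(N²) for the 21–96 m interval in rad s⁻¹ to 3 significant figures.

6.80 × 10⁻³ rad s⁻¹

ΔT = +1.9 K, ΔS = +0.86 psu (deep − shallow).
Δρ/ρ₀ = −αΔT + βΔS = -2.66 × 10⁻⁴ + 6.192 × 10⁻⁴ = 3.532 × 10⁻⁴, so Δρ ≈ 0.3624 kg m⁻³.
N² = (g/ρ₀)·Δρ/Δz = g·(Δρ/ρ₀)/Δz = 9.81 × 3.532 × 10⁻⁴ / 75 = 4.6199 × 10⁻⁵ s⁻².
N = √(4.6199 × 10⁻⁵) = 6.7970 × 10⁻³ rad s⁻¹ ≈ 6.80 × 10⁻³ rad s⁻¹.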